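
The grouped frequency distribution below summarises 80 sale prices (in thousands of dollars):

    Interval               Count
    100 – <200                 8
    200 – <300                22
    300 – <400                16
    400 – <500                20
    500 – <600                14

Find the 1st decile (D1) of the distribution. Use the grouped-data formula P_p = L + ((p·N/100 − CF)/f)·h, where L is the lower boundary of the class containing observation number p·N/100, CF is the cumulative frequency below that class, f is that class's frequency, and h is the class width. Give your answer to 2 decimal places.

N = 80; target position k = 10/100 · 80 = 8.
Cumulative frequencies: 8, 30, 46, 66, 80.
Observation 8 falls in the class 100 – <200.
L = 100, CF = 0, f = 8, h = 100.
P10 = 100 + ((8 − 0)/8)·100 = 100 + 100 = 200.

200.00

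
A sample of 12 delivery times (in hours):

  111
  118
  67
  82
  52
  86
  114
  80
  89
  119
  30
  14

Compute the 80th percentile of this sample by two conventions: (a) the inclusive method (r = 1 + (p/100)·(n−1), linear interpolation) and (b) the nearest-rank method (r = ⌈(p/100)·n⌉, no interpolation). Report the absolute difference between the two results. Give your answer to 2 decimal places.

Sorted: 14, 30, 52, 67, 80, 82, 86, 89, 111, 114, 118, 119.
n = 12.
(a) r = 9.8; between ranks 9 (111) and 10 (114): 113.4.
(b) the nearest-rank method: rank 10 → 114.
|113.4 − 114| = 0.6.

0.60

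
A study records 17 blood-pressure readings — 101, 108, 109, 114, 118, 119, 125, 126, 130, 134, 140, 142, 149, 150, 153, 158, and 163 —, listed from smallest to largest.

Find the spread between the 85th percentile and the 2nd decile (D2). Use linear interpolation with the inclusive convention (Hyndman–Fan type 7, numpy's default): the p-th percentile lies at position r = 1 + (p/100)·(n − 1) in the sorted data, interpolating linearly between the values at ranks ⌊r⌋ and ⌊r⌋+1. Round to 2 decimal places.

37.00

n = 17.
P20: r = 4.2; ranks 4–5 are 114, 118; interpolating gives 114.8.
P85: r = 14.6; ranks 14–15 are 150, 153; interpolating gives 151.8.
Difference: 151.8 − 114.8 = 37.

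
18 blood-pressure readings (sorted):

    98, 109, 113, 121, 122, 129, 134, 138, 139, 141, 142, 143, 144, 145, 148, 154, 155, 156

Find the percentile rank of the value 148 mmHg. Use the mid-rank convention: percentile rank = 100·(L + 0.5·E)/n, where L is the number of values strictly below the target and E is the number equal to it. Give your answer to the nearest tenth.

80.6

Count below 148: L = 14; count equal: E = 1; n = 18.
Percentile rank = 100·(14 + 0.5·1)/18 = 100·14.5/18 = 80.56.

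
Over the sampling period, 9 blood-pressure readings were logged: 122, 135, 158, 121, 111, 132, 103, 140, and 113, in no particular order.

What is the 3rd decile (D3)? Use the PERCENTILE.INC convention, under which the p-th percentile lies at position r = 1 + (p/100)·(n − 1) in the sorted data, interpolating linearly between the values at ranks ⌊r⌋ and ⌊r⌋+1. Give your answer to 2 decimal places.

116.20

Sorted: 103, 111, 113, 121, 122, 132, 135, 140, 158.
n = 9.
r = 1 + (30/100)·(9 − 1) = 1 + 2.4 = 3.4.
Rank 3 is 113 and rank 4 is 121.
Interpolate: 113 + 0.4·(121 − 113) = 113 + 0.4·8 = 116.2.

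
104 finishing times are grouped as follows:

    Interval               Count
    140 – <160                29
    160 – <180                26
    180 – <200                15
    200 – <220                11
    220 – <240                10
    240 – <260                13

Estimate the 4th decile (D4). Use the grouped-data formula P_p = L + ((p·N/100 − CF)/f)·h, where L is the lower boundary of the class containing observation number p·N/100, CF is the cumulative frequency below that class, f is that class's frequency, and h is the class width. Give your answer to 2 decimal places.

N = 104; target position k = 40/100 · 104 = 41.6.
Cumulative frequencies: 29, 55, 70, 81, 91, 104.
Observation 41.6 falls in the class 160 – <180.
L = 160, CF = 29, f = 26, h = 20.
P40 = 160 + ((41.6 − 29)/26)·20 = 160 + 9.69231 = 169.692.

169.69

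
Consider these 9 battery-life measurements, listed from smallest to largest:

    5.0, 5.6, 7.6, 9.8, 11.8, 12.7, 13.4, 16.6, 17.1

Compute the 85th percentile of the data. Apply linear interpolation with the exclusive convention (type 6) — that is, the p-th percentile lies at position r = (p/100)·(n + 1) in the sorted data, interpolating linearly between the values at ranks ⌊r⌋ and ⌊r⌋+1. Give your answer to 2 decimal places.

16.85

n = 9.
r = (85/100)·(9 + 1) = 8.5.
Rank 8 is 16.6 and rank 9 is 17.1.
Interpolate: 16.6 + 0.5·(17.1 − 16.6) = 16.6 + 0.5·0.5 = 16.85.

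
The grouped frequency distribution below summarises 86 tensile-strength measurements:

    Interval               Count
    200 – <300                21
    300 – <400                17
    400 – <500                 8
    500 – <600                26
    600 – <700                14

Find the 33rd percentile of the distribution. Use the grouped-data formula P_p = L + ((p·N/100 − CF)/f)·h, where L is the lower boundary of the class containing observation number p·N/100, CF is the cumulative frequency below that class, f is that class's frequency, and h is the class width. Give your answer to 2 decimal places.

N = 86; target position k = 33/100 · 86 = 28.38.
Cumulative frequencies: 21, 38, 46, 72, 86.
Observation 28.38 falls in the class 300 – <400.
L = 300, CF = 21, f = 17, h = 100.
P33 = 300 + ((28.38 − 21)/17)·100 = 300 + 43.4118 = 343.412.

343.41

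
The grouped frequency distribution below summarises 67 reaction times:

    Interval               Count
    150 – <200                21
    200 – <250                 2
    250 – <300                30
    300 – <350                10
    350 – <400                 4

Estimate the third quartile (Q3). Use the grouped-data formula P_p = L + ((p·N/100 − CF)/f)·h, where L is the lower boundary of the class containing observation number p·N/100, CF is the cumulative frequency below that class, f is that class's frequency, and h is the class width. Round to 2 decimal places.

295.42

N = 67; target position k = 75/100 · 67 = 50.25.
Cumulative frequencies: 21, 23, 53, 63, 67.
Observation 50.25 falls in the class 250 – <300.
L = 250, CF = 23, f = 30, h = 50.
P75 = 250 + ((50.25 − 23)/30)·50 = 250 + 45.4167 = 295.417.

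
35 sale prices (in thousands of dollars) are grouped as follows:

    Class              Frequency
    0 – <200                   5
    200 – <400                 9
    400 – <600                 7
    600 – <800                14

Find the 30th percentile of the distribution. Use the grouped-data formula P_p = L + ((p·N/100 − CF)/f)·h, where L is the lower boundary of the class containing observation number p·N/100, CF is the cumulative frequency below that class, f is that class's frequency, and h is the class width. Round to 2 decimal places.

322.22

N = 35; target position k = 30/100 · 35 = 10.5.
Cumulative frequencies: 5, 14, 21, 35.
Observation 10.5 falls in the class 200 – <400.
L = 200, CF = 5, f = 9, h = 200.
P30 = 200 + ((10.5 − 5)/9)·200 = 200 + 122.222 = 322.222.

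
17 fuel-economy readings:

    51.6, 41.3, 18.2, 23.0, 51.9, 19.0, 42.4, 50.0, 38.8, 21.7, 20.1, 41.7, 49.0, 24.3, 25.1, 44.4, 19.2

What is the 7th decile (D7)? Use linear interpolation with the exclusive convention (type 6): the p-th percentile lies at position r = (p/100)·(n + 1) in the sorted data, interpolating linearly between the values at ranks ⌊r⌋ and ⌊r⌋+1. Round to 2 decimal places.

43.60

Sorted: 18.2, 19.0, 19.2, 20.1, 21.7, 23.0, 24.3, 25.1, 38.8, 41.3, 41.7, 42.4, 44.4, 49.0, 50.0, 51.6, 51.9.
n = 17.
r = (70/100)·(17 + 1) = 12.6.
Rank 12 is 42.4 and rank 13 is 44.4.
Interpolate: 42.4 + 0.6·(44.4 − 42.4) = 42.4 + 0.6·2 = 43.6.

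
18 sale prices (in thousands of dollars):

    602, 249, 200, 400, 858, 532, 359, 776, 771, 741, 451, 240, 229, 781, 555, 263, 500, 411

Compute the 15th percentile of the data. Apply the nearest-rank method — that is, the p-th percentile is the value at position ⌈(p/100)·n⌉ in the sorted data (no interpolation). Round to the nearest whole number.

240

Sorted: 200, 229, 240, 249, 263, 359, 400, 411, 451, 500, 532, 555, 602, 741, 771, 776, 781, 858.
n = 18.
Position = ⌈15/100 · 18⌉ = ⌈2.7⌉ = 3.
The value at rank 3 is 240.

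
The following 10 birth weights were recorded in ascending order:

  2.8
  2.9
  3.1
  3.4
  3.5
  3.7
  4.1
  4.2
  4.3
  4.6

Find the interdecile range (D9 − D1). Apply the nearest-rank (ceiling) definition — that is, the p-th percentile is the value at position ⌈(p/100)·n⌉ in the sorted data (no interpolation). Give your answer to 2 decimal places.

1.50

n = 10.
P10: rank ⌈10/100·10⌉ = 1 → 2.8.
P90: rank ⌈90/100·10⌉ = 9 → 4.3.
Difference: 4.3 − 2.8 = 1.5.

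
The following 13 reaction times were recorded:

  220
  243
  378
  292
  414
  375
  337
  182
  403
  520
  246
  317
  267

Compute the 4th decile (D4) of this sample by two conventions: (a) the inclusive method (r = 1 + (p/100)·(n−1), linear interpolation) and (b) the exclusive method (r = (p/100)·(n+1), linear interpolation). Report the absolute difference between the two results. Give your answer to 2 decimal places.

5.00

Sorted: 182, 220, 243, 246, 267, 292, 317, 337, 375, 378, 403, 414, 520.
n = 13.
(a) r = 5.8; between ranks 5 (267) and 6 (292): 287.
(b) r = 5.6; between ranks 5 (267) and 6 (292): 282.
|287 − 282| = 5.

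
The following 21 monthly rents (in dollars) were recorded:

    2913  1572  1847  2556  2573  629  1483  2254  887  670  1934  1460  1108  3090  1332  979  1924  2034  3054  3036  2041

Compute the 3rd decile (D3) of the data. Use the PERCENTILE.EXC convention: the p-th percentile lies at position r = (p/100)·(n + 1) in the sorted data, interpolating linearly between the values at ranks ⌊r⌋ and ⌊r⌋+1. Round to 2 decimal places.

Sorted: 629, 670, 887, 979, 1108, 1332, 1460, 1483, 1572, 1847, 1924, 1934, 2034, 2041, 2254, 2556, 2573, 2913, 3036, 3054, 3090.
n = 21.
r = (30/100)·(21 + 1) = 6.6.
Rank 6 is 1332 and rank 7 is 1460.
Interpolate: 1332 + 0.6·(1460 − 1332) = 1332 + 0.6·128 = 1408.8.

1408.80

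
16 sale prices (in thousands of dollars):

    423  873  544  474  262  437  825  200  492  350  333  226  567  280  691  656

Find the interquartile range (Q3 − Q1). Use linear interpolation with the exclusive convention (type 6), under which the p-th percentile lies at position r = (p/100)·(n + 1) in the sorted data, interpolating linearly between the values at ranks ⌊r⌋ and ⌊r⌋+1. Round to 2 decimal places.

Sorted: 200, 226, 262, 280, 333, 350, 423, 437, 474, 492, 544, 567, 656, 691, 825, 873.
n = 16.
P25: r = 4.25; ranks 4–5 are 280, 333; interpolating gives 293.25.
P75: r = 12.75; ranks 12–13 are 567, 656; interpolating gives 633.75.
Difference: 633.75 − 293.25 = 340.5.

340.50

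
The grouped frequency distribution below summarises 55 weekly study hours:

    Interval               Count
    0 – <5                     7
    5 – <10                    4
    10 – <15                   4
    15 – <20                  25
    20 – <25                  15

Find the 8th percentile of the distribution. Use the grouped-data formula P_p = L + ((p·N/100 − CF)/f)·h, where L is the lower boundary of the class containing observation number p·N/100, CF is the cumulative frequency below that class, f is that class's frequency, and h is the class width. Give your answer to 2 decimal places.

N = 55; target position k = 8/100 · 55 = 4.4.
Cumulative frequencies: 7, 11, 15, 40, 55.
Observation 4.4 falls in the class 0 – <5.
L = 0, CF = 0, f = 7, h = 5.
P8 = 0 + ((4.4 − 0)/7)·5 = 0 + 3.14286 = 3.14286.

3.14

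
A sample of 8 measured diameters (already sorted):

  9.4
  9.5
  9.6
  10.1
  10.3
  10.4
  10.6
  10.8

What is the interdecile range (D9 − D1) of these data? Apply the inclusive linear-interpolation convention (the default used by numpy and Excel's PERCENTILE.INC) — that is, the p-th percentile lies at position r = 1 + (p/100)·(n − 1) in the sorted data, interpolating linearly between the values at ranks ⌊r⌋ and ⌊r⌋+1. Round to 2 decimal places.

n = 8.
P10: r = 1.7; ranks 1–2 are 9.4, 9.5; interpolating gives 9.47.
P90: r = 7.3; ranks 7–8 are 10.6, 10.8; interpolating gives 10.66.
Difference: 10.66 − 9.47 = 1.19.

1.19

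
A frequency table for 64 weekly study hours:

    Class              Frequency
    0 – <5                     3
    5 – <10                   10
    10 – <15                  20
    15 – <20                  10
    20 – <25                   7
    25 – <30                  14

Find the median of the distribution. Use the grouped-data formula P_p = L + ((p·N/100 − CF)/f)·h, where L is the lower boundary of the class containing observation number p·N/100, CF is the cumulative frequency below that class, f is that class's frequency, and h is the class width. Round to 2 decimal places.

14.75

N = 64; target position k = 50/100 · 64 = 32.
Cumulative frequencies: 3, 13, 33, 43, 50, 64.
Observation 32 falls in the class 10 – <15.
L = 10, CF = 13, f = 20, h = 5.
P50 = 10 + ((32 − 13)/20)·5 = 10 + 4.75 = 14.75.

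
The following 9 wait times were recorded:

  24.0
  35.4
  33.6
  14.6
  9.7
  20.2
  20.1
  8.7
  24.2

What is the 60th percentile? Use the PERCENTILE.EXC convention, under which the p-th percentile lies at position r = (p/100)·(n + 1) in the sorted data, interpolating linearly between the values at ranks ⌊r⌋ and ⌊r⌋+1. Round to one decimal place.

Sorted: 8.7, 9.7, 14.6, 20.1, 20.2, 24.0, 24.2, 33.6, 35.4.
n = 9.
r = (60/100)·(9 + 1) = 6.
r is an integer, so P60 is the value at rank 6: 24.0.

24.0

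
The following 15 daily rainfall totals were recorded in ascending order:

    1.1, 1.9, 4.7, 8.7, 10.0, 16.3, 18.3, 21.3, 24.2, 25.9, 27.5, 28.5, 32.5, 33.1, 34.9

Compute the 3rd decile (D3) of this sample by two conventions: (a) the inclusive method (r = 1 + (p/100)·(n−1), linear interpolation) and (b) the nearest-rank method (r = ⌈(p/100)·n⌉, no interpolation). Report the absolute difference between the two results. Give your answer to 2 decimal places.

1.26

n = 15.
(a) r = 5.2; between ranks 5 (10.0) and 6 (16.3): 11.26.
(b) the nearest-rank method: rank 5 → 10.
|11.26 − 10| = 1.26.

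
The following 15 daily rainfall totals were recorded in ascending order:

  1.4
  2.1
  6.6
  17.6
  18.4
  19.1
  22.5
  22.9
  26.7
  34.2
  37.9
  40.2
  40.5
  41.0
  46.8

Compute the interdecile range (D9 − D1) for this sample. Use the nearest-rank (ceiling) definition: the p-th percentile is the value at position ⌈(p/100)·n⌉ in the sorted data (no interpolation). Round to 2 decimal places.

38.90

n = 15.
P10: rank ⌈10/100·15⌉ = 2 → 2.1.
P90: rank ⌈90/100·15⌉ = 14 → 41.
Difference: 41 − 2.1 = 38.9.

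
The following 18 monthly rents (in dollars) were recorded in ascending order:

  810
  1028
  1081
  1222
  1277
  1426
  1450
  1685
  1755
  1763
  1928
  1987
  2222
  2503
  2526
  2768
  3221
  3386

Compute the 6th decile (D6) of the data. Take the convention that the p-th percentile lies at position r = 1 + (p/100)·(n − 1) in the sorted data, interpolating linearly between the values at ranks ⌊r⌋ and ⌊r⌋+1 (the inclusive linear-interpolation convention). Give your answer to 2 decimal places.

1939.80

n = 18.
r = 1 + (60/100)·(18 − 1) = 1 + 10.2 = 11.2.
Rank 11 is 1928 and rank 12 is 1987.
Interpolate: 1928 + 0.2·(1987 − 1928) = 1928 + 0.2·59 = 1939.8.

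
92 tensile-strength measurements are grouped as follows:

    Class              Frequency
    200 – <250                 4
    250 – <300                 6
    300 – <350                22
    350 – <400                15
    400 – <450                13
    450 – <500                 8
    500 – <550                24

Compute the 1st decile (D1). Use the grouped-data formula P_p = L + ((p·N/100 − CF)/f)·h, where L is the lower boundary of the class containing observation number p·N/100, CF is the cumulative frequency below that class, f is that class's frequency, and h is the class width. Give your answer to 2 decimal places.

N = 92; target position k = 10/100 · 92 = 9.2.
Cumulative frequencies: 4, 10, 32, 47, 60, 68, 92.
Observation 9.2 falls in the class 250 – <300.
L = 250, CF = 4, f = 6, h = 50.
P10 = 250 + ((9.2 − 4)/6)·50 = 250 + 43.3333 = 293.333.

293.33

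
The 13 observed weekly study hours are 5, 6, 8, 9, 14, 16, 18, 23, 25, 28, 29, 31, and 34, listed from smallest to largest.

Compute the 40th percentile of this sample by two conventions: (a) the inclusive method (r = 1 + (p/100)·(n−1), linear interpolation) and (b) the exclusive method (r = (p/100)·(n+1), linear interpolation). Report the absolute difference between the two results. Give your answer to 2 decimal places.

n = 13.
(a) r = 5.8; between ranks 5 (14) and 6 (16): 15.6.
(b) r = 5.6; between ranks 5 (14) and 6 (16): 15.2.
|15.6 − 15.2| = 0.4.

0.40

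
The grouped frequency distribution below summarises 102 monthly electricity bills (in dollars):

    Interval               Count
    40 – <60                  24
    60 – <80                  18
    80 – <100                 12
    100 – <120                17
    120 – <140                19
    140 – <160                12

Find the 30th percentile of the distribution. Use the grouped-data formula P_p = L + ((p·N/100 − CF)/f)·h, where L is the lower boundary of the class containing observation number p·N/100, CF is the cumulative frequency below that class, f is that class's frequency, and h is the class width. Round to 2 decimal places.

N = 102; target position k = 30/100 · 102 = 30.6.
Cumulative frequencies: 24, 42, 54, 71, 90, 102.
Observation 30.6 falls in the class 60 – <80.
L = 60, CF = 24, f = 18, h = 20.
P30 = 60 + ((30.6 − 24)/18)·20 = 60 + 7.33333 = 67.3333.

67.33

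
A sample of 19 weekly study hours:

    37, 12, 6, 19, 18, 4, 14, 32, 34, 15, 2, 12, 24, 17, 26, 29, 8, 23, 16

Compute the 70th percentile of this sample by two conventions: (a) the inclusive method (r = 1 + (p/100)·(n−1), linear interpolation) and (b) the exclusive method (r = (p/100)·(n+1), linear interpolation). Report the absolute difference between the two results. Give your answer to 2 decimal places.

Sorted: 2, 4, 6, 8, 12, 12, 14, 15, 16, 17, 18, 19, 23, 24, 26, 29, 32, 34, 37.
n = 19.
(a) r = 13.6; between ranks 13 (23) and 14 (24): 23.6.
(b) r = 14 → value at rank 14 = 24.
|23.6 − 24| = 0.4.

0.40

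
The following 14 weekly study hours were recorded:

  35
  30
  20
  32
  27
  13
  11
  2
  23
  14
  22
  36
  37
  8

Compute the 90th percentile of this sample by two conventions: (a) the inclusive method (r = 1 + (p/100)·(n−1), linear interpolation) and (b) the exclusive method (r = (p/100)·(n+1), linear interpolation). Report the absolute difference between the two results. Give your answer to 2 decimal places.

0.80

Sorted: 2, 8, 11, 13, 14, 20, 22, 23, 27, 30, 32, 35, 36, 37.
n = 14.
(a) r = 12.7; between ranks 12 (35) and 13 (36): 35.7.
(b) r = 13.5; between ranks 13 (36) and 14 (37): 36.5.
|35.7 − 36.5| = 0.8.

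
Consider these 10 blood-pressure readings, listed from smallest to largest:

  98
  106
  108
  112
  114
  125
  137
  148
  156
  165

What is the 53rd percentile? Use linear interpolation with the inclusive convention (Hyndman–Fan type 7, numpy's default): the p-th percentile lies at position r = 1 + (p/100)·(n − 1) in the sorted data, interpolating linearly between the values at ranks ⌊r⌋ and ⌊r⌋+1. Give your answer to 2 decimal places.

122.47

n = 10.
r = 1 + (53/100)·(10 − 1) = 1 + 4.77 = 5.77.
Rank 5 is 114 and rank 6 is 125.
Interpolate: 114 + 0.77·(125 − 114) = 114 + 0.77·11 = 122.47.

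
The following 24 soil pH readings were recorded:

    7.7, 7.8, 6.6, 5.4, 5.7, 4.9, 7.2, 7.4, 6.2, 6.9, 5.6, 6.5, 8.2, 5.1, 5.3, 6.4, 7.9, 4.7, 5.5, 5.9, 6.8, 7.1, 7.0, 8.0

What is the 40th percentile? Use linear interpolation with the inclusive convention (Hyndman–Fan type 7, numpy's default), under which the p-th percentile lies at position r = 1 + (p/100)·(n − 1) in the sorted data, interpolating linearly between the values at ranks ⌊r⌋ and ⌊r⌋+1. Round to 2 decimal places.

6.24

Sorted: 4.7, 4.9, 5.1, 5.3, 5.4, 5.5, 5.6, 5.7, 5.9, 6.2, 6.4, 6.5, 6.6, 6.8, 6.9, 7.0, 7.1, 7.2, 7.4, 7.7, 7.8, 7.9, 8.0, 8.2.
n = 24.
r = 1 + (40/100)·(24 − 1) = 1 + 9.2 = 10.2.
Rank 10 is 6.2 and rank 11 is 6.4.
Interpolate: 6.2 + 0.2·(6.4 − 6.2) = 6.2 + 0.2·0.2 = 6.24.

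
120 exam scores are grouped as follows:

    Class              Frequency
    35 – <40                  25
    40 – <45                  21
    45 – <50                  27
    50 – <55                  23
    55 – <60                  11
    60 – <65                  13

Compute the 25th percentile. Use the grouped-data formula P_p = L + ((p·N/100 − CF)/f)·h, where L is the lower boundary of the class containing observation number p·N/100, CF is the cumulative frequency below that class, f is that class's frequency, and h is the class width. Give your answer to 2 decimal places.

41.19

N = 120; target position k = 25/100 · 120 = 30.
Cumulative frequencies: 25, 46, 73, 96, 107, 120.
Observation 30 falls in the class 40 – <45.
L = 40, CF = 25, f = 21, h = 5.
P25 = 40 + ((30 − 25)/21)·5 = 40 + 1.19048 = 41.1905.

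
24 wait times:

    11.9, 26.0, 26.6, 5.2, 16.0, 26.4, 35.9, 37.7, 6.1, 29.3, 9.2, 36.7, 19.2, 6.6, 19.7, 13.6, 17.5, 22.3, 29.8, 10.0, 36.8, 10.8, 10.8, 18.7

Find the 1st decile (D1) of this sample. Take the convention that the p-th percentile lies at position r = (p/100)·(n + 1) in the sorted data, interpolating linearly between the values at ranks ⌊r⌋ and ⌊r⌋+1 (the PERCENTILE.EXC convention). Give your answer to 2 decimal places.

6.35

Sorted: 5.2, 6.1, 6.6, 9.2, 10.0, 10.8, 10.8, 11.9, 13.6, 16.0, 17.5, 18.7, 19.2, 19.7, 22.3, 26.0, 26.4, 26.6, 29.3, 29.8, 35.9, 36.7, 36.8, 37.7.
n = 24.
r = (10/100)·(24 + 1) = 2.5.
Rank 2 is 6.1 and rank 3 is 6.6.
Interpolate: 6.1 + 0.5·(6.6 − 6.1) = 6.1 + 0.5·0.5 = 6.35.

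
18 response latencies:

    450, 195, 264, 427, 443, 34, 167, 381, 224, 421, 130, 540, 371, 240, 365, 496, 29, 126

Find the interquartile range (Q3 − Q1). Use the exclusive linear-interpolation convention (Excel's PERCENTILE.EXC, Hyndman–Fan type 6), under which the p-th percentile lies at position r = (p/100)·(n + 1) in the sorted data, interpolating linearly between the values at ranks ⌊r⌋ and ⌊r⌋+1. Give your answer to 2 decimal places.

273.25

Sorted: 29, 34, 126, 130, 167, 195, 224, 240, 264, 365, 371, 381, 421, 427, 443, 450, 496, 540.
n = 18.
P25: r = 4.75; ranks 4–5 are 130, 167; interpolating gives 157.75.
P75: r = 14.25; ranks 14–15 are 427, 443; interpolating gives 431.
Difference: 431 − 157.75 = 273.25.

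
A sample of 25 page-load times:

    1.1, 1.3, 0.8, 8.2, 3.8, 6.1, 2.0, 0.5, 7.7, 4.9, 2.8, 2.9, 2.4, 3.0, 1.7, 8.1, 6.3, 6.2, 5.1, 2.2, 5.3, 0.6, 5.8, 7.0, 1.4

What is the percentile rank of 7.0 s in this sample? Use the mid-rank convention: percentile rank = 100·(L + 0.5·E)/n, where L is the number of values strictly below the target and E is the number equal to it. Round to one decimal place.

86.0

Sorted: 0.5, 0.6, 0.8, 1.1, 1.3, 1.4, 1.7, 2.0, 2.2, 2.4, 2.8, 2.9, 3.0, 3.8, 4.9, 5.1, 5.3, 5.8, 6.1, 6.2, 6.3, 7.0, 7.7, 8.1, 8.2.
Count below 7.0: L = 21; count equal: E = 1; n = 25.
Percentile rank = 100·(21 + 0.5·1)/25 = 100·21.5/25 = 86.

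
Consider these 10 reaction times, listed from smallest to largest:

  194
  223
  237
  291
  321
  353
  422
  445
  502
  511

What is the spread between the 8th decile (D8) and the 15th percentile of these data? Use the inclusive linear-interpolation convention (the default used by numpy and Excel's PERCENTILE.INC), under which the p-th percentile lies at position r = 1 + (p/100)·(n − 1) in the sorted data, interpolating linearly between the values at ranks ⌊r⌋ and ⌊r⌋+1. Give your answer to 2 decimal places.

228.50

n = 10.
P15: r = 2.35; ranks 2–3 are 223, 237; interpolating gives 227.9.
P80: r = 8.2; ranks 8–9 are 445, 502; interpolating gives 456.4.
Difference: 456.4 − 227.9 = 228.5.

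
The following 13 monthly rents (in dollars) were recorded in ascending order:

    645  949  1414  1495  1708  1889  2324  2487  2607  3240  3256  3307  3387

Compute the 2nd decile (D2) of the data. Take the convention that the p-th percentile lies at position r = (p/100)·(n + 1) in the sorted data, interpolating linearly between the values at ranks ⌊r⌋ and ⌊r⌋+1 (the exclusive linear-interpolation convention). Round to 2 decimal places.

n = 13.
r = (20/100)·(13 + 1) = 2.8.
Rank 2 is 949 and rank 3 is 1414.
Interpolate: 949 + 0.8·(1414 − 949) = 949 + 0.8·465 = 1321.

1321.00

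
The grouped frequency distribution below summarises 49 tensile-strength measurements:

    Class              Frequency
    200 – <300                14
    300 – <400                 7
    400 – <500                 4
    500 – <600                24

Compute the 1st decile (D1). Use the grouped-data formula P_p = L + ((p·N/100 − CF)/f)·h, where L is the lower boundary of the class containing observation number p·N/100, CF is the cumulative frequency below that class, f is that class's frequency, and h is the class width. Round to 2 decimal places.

235.00

N = 49; target position k = 10/100 · 49 = 4.9.
Cumulative frequencies: 14, 21, 25, 49.
Observation 4.9 falls in the class 200 – <300.
L = 200, CF = 0, f = 14, h = 100.
P10 = 200 + ((4.9 − 0)/14)·100 = 200 + 35 = 235.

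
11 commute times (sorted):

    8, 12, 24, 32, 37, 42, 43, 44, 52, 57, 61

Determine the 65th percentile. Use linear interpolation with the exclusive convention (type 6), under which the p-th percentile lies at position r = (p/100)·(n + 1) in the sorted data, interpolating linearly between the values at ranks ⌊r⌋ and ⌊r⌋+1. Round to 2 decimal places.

43.80

n = 11.
r = (65/100)·(11 + 1) = 7.8.
Rank 7 is 43 and rank 8 is 44.
Interpolate: 43 + 0.8·(44 − 43) = 43 + 0.8·1 = 43.8.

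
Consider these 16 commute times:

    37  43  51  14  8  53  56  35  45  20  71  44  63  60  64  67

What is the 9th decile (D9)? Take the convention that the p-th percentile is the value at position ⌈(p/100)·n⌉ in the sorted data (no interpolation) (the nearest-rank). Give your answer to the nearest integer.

Sorted: 8, 14, 20, 35, 37, 43, 44, 45, 51, 53, 56, 60, 63, 64, 67, 71.
n = 16.
Position = ⌈90/100 · 16⌉ = ⌈14.4⌉ = 15.
The value at rank 15 is 67.

67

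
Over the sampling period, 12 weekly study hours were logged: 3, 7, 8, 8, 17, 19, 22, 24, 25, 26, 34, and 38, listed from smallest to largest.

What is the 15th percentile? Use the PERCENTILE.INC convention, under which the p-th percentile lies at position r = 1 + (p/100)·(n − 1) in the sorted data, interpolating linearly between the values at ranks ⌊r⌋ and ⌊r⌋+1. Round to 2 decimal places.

n = 12.
r = 1 + (15/100)·(12 − 1) = 1 + 1.65 = 2.65.
Rank 2 is 7 and rank 3 is 8.
Interpolate: 7 + 0.65·(8 − 7) = 7 + 0.65·1 = 7.65.

7.65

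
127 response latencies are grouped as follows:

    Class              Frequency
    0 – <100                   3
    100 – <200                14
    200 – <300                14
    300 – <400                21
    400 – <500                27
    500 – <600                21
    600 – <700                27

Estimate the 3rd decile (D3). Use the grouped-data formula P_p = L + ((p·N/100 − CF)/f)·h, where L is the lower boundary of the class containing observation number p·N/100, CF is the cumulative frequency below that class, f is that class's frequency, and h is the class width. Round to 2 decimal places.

N = 127; target position k = 30/100 · 127 = 38.1.
Cumulative frequencies: 3, 17, 31, 52, 79, 100, 127.
Observation 38.1 falls in the class 300 – <400.
L = 300, CF = 31, f = 21, h = 100.
P30 = 300 + ((38.1 − 31)/21)·100 = 300 + 33.8095 = 333.81.

333.81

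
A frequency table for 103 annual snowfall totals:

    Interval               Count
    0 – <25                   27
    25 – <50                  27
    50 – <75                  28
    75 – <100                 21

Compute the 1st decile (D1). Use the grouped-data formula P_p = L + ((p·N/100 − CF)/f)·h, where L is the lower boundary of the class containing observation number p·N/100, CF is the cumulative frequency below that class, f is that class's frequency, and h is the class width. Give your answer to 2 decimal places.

9.54

N = 103; target position k = 10/100 · 103 = 10.3.
Cumulative frequencies: 27, 54, 82, 103.
Observation 10.3 falls in the class 0 – <25.
L = 0, CF = 0, f = 27, h = 25.
P10 = 0 + ((10.3 − 0)/27)·25 = 0 + 9.53704 = 9.53704.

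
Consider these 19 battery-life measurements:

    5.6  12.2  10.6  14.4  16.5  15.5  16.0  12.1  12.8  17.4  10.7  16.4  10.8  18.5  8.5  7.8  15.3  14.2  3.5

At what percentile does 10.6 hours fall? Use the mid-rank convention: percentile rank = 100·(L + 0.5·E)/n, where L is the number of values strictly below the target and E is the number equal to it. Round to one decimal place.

23.7

Sorted: 3.5, 5.6, 7.8, 8.5, 10.6, 10.7, 10.8, 12.1, 12.2, 12.8, 14.2, 14.4, 15.3, 15.5, 16.0, 16.4, 16.5, 17.4, 18.5.
Count below 10.6: L = 4; count equal: E = 1; n = 19.
Percentile rank = 100·(4 + 0.5·1)/19 = 100·4.5/19 = 23.68.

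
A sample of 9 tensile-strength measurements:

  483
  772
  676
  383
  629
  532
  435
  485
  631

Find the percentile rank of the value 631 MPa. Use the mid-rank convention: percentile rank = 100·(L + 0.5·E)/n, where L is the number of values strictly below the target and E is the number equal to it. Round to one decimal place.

Sorted: 383, 435, 483, 485, 532, 629, 631, 676, 772.
Count below 631: L = 6; count equal: E = 1; n = 9.
Percentile rank = 100·(6 + 0.5·1)/9 = 100·6.5/9 = 72.22.

72.2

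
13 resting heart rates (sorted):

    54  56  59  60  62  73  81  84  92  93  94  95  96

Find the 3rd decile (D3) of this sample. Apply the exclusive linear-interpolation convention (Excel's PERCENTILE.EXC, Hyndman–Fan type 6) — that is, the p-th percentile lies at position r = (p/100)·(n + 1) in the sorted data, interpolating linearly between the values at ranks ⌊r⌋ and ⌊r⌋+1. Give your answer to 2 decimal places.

n = 13.
r = (30/100)·(13 + 1) = 4.2.
Rank 4 is 60 and rank 5 is 62.
Interpolate: 60 + 0.2·(62 − 60) = 60 + 0.2·2 = 60.4.

60.40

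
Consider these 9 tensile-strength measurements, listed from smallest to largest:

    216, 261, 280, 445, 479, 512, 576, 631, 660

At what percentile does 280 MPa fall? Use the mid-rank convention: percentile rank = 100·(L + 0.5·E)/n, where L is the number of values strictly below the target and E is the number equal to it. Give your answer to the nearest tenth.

27.8

Count below 280: L = 2; count equal: E = 1; n = 9.
Percentile rank = 100·(2 + 0.5·1)/9 = 100·2.5/9 = 27.78.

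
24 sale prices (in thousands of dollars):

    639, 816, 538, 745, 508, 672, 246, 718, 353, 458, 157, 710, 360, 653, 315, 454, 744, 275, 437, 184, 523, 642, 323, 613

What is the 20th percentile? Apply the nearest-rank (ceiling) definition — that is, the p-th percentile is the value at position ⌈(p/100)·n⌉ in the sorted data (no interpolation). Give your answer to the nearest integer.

Sorted: 157, 184, 246, 275, 315, 323, 353, 360, 437, 454, 458, 508, 523, 538, 613, 639, 642, 653, 672, 710, 718, 744, 745, 816.
n = 24.
Position = ⌈20/100 · 24⌉ = ⌈4.8⌉ = 5.
The value at rank 5 is 315.

315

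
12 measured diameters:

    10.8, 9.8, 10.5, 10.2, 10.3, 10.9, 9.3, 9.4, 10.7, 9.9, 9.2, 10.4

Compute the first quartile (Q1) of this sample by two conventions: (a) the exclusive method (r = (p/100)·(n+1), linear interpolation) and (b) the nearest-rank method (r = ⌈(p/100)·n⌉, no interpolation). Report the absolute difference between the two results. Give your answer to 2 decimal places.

Sorted: 9.2, 9.3, 9.4, 9.8, 9.9, 10.2, 10.3, 10.4, 10.5, 10.7, 10.8, 10.9.
n = 12.
(a) r = 3.25; between ranks 3 (9.4) and 4 (9.8): 9.5.
(b) the nearest-rank method: rank 3 → 9.4.
|9.5 − 9.4| = 0.1.

0.10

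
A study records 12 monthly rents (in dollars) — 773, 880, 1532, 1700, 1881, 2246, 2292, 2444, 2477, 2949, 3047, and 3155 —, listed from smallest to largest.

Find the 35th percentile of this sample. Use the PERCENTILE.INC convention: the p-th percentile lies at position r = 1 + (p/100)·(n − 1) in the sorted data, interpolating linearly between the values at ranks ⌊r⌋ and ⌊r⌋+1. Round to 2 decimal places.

1853.85

n = 12.
r = 1 + (35/100)·(12 − 1) = 1 + 3.85 = 4.85.
Rank 4 is 1700 and rank 5 is 1881.
Interpolate: 1700 + 0.85·(1881 − 1700) = 1700 + 0.85·181 = 1853.85.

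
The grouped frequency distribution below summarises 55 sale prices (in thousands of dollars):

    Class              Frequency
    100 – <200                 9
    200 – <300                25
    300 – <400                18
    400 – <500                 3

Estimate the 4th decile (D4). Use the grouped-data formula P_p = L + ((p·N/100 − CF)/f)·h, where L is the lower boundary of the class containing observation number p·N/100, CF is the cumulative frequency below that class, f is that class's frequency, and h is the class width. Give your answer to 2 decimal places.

252.00

N = 55; target position k = 40/100 · 55 = 22.
Cumulative frequencies: 9, 34, 52, 55.
Observation 22 falls in the class 200 – <300.
L = 200, CF = 9, f = 25, h = 100.
P40 = 200 + ((22 − 9)/25)·100 = 200 + 52 = 252.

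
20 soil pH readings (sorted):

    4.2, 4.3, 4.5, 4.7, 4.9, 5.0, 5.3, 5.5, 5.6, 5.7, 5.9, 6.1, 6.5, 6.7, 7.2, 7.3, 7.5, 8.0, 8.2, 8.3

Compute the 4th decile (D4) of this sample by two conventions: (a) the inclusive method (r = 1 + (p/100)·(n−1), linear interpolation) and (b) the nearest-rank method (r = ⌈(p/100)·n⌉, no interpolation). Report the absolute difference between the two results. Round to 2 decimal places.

n = 20.
(a) r = 8.6; between ranks 8 (5.5) and 9 (5.6): 5.56.
(b) the nearest-rank method: rank 8 → 5.5.
|5.56 − 5.5| = 0.06.

0.06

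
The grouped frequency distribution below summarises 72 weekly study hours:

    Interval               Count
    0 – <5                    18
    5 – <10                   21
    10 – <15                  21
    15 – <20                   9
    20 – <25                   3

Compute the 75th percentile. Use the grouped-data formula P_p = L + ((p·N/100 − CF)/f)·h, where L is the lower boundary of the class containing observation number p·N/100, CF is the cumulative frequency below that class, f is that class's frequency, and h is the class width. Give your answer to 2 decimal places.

N = 72; target position k = 75/100 · 72 = 54.
Cumulative frequencies: 18, 39, 60, 69, 72.
Observation 54 falls in the class 10 – <15.
L = 10, CF = 39, f = 21, h = 5.
P75 = 10 + ((54 − 39)/21)·5 = 10 + 3.57143 = 13.5714.

13.57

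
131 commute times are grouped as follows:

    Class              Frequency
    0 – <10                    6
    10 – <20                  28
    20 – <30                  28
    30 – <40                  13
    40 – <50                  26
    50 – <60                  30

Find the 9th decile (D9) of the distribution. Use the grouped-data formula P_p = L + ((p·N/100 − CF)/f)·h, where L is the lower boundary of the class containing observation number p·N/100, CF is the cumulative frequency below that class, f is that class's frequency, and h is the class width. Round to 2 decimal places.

N = 131; target position k = 90/100 · 131 = 117.9.
Cumulative frequencies: 6, 34, 62, 75, 101, 131.
Observation 117.9 falls in the class 50 – <60.
L = 50, CF = 101, f = 30, h = 10.
P90 = 50 + ((117.9 − 101)/30)·10 = 50 + 5.63333 = 55.6333.

55.63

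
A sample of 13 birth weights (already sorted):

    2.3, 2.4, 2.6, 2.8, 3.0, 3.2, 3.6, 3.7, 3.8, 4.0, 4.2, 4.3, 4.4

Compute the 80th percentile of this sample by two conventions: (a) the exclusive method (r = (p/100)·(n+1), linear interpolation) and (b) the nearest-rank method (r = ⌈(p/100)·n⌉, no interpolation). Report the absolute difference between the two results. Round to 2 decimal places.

0.02

n = 13.
(a) r = 11.2; between ranks 11 (4.2) and 12 (4.3): 4.22.
(b) the nearest-rank method: rank 11 → 4.2.
|4.22 − 4.2| = 0.02.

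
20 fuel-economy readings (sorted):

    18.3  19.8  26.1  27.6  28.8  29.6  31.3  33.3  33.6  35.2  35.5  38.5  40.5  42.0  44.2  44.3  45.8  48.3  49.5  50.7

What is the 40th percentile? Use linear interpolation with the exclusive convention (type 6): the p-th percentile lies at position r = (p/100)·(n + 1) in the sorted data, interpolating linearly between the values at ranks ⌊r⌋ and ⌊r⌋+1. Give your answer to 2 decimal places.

n = 20.
r = (40/100)·(20 + 1) = 8.4.
Rank 8 is 33.3 and rank 9 is 33.6.
Interpolate: 33.3 + 0.4·(33.6 − 33.3) = 33.3 + 0.4·0.3 = 33.42.

33.42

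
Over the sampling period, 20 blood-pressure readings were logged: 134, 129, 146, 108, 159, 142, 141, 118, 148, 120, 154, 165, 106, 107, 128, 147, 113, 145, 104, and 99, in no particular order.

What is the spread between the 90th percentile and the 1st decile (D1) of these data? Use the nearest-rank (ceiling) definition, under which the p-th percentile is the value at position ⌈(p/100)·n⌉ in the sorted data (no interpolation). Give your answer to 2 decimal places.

50.00

Sorted: 99, 104, 106, 107, 108, 113, 118, 120, 128, 129, 134, 141, 142, 145, 146, 147, 148, 154, 159, 165.
n = 20.
P10: rank ⌈10/100·20⌉ = 2 → 104.
P90: rank ⌈90/100·20⌉ = 18 → 154.
Difference: 154 − 104 = 50.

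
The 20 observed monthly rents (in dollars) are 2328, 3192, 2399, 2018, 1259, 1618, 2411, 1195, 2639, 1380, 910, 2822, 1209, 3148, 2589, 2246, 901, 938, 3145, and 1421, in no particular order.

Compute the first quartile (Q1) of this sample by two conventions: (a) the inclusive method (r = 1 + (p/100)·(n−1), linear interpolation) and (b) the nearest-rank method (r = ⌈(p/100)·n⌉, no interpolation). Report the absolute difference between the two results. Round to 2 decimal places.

Sorted: 901, 910, 938, 1195, 1209, 1259, 1380, 1421, 1618, 2018, 2246, 2328, 2399, 2411, 2589, 2639, 2822, 3145, 3148, 3192.
n = 20.
(a) r = 5.75; between ranks 5 (1209) and 6 (1259): 1246.5.
(b) the nearest-rank method: rank 5 → 1209.
|1246.5 − 1209| = 37.5.

37.50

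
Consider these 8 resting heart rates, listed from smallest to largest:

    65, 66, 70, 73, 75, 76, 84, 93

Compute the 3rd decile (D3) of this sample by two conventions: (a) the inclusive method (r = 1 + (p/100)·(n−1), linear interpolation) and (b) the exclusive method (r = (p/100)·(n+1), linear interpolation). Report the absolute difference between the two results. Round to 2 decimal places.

1.50

n = 8.
(a) r = 3.1; between ranks 3 (70) and 4 (73): 70.3.
(b) r = 2.7; between ranks 2 (66) and 3 (70): 68.8.
|70.3 − 68.8| = 1.5.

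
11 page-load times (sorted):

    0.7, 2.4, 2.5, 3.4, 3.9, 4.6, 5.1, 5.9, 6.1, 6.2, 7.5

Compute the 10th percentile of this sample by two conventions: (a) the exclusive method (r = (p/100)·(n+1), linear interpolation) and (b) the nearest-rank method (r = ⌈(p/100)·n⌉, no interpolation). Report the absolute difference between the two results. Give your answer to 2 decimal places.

1.36

n = 11.
(a) r = 1.2; between ranks 1 (0.7) and 2 (2.4): 1.04.
(b) the nearest-rank method: rank 2 → 2.4.
|1.04 − 2.4| = 1.36.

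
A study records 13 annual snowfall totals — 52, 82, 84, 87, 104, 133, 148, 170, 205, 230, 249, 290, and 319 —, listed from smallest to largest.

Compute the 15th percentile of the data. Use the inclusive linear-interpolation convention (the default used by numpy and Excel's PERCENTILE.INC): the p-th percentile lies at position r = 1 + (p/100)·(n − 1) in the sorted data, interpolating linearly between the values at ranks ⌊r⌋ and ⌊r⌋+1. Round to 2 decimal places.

83.60

n = 13.
r = 1 + (15/100)·(13 − 1) = 1 + 1.8 = 2.8.
Rank 2 is 82 and rank 3 is 84.
Interpolate: 82 + 0.8·(84 − 82) = 82 + 0.8·2 = 83.6.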